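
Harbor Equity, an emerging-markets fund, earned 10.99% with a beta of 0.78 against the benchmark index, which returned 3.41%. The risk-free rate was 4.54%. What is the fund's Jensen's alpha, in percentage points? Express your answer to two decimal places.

CAPM expected return = Rf + β(Rm − Rf) = 4.54% + 0.78 × (3.41% − 4.54%) = 4.54 + 0.78 × -1.13 = 3.6586%
Jensen's α = Rp − E[R] = 10.99% − 3.6586% = 7.3314

7.33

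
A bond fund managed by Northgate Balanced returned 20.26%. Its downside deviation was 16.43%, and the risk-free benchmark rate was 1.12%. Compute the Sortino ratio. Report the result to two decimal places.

1.16

Sortino = (Rp − Rf) / σd = (20.26% − 1.12%) / 16.43% = 19.14% / 16.43% = 1.1649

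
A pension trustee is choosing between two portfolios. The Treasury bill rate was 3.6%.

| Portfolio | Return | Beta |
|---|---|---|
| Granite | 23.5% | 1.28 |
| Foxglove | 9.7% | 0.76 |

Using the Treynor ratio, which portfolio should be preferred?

Granite

Granite: Treynor = (23.5% − 3.6%) / 1.28 = 15.547
Foxglove: Treynor = (9.7% − 3.6%) / 0.76 = 8.026
Highest: Granite (15.547).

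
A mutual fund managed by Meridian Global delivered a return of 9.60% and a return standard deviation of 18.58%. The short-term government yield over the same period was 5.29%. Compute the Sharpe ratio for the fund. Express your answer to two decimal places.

0.23

Sharpe = (Rp − Rf) / σp = (9.60% − 5.29%) / 18.58% = 4.31% / 18.58% = 0.2320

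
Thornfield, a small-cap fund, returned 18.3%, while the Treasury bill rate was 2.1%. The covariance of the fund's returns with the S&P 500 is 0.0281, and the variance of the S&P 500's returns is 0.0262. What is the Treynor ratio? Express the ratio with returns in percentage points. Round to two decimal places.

15.10

β = Cov / Var = 0.0281 / 0.0262 = 1.0725
Treynor = (Rp − Rf) / β = (18.3% − 2.1%) / 1.0725 = 16.20 / 1.0725 = 15.1049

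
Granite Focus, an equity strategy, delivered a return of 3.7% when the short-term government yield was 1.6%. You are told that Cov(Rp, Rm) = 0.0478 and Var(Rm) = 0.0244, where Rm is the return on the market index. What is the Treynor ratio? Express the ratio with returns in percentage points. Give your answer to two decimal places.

β = Cov / Var = 0.0478 / 0.0244 = 1.9590
Treynor = (Rp − Rf) / β = (3.7% − 1.6%) / 1.9590 = 2.10 / 1.9590 = 1.0720

1.07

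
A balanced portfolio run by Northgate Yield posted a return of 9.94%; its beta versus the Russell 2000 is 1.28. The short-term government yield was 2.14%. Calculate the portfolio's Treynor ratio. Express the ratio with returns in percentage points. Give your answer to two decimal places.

Treynor = (Rp − Rf) / β = (9.94% − 2.14%) / 1.28 = 7.80 / 1.28 = 6.0938

6.09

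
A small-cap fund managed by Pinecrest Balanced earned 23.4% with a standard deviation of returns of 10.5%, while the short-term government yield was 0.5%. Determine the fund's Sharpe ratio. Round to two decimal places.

Sharpe = (Rp − Rf) / σp = (23.4% − 0.5%) / 10.5% = 22.90% / 10.5% = 2.1810

2.18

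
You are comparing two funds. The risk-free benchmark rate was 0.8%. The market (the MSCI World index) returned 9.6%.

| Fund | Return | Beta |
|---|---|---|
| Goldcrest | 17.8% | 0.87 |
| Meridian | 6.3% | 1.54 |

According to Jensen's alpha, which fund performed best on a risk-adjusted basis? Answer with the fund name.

Goldcrest: α = 17.8% − [0.8% + 0.87 × (9.6% − 0.8%)] = 9.344
Meridian: α = 6.3% − [0.8% + 1.54 × (9.6% − 0.8%)] = -8.052
Highest: Goldcrest (9.344).

Goldcrest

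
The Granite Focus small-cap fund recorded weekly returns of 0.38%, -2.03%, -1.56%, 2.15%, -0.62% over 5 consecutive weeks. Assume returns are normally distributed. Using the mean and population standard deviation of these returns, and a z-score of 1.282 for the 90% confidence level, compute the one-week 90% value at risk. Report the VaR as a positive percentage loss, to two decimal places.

2.25

Mean return r̄ = -1.680 / 5 = -0.3360%
Population σ = √[Σ(r − r̄)² / 5] = √[11.1413 / 5] = √2.2283 = 1.4927%
VaR = −(r̄ − z·σ) = −(-0.3360 − 1.282 × 1.4927) = −(-2.2496) = 2.2496%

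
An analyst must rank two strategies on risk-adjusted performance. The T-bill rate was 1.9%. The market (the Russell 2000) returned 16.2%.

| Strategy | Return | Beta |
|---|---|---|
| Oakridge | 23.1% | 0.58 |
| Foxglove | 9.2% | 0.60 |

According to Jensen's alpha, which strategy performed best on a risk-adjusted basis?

Oakridge: α = 23.1% − [1.9% + 0.58 × (16.2% − 1.9%)] = 12.906
Foxglove: α = 9.2% − [1.9% + 0.60 × (16.2% − 1.9%)] = -1.280
Highest: Oakridge (12.906).

Oakridge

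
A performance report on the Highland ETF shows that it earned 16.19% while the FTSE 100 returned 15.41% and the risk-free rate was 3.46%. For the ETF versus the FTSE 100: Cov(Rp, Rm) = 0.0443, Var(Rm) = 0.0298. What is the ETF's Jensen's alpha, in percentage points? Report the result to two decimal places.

-5.03

β = Cov / Var = 0.0443 / 0.0298 = 1.4866
E[R] = Rf + β(Rm − Rf) = 3.46% + 1.4866 × (15.41% − 3.46%) = 21.2249%
α = Rp − E[R] = 16.19% − 21.2249% = -5.0349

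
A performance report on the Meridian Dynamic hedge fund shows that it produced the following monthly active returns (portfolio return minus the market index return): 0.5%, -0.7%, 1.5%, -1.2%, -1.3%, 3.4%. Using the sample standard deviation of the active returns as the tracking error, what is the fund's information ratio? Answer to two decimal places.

μ = (0.5 − 0.7 + 1.5 − 1.2 − 1.3 + 3.4) / 6 = 2.20 / 6 = 0.3667%
Sample σ = √[Σ(r − μ)² / 5] = √[16.8733 / 5] = √3.3747 = 1.8370%
IR = μ / tracking error = 0.3667 / 1.8370 = 0.1996

0.20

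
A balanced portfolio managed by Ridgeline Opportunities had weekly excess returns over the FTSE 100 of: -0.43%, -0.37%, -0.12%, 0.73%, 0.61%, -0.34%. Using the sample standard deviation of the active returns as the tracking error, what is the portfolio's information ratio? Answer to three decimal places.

Mean return r̄ = 0.080 / 6 = 0.0133%
Σ(r − r̄)² = 1.3557; sample σ = √(1.3557/5) = 0.5207%
IR = r̄ / tracking error = 0.0133 / 0.5207 = 0.0255

0.026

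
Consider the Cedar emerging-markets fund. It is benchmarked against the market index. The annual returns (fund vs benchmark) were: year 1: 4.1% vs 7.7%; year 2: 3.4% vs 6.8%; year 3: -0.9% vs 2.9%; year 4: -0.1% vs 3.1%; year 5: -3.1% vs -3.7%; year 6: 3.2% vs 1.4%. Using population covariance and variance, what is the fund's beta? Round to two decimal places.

r̄p = 1.1000%,  r̄m = 3.0333%
Cov = Σ(rp − r̄p)(rm − r̄m) / 6 = 7.9500
Var(rm) = Σ(rm − r̄m)² / 6 = 13.9989
β = Cov / Var = 7.9500 / 13.9989 = 0.5679

0.57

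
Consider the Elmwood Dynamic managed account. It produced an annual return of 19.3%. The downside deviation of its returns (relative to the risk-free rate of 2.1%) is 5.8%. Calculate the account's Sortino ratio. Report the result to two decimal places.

Sortino = (Rp − Rf) / σd = (19.3% − 2.1%) / 5.8% = 17.20% / 5.8% = 2.9655

2.97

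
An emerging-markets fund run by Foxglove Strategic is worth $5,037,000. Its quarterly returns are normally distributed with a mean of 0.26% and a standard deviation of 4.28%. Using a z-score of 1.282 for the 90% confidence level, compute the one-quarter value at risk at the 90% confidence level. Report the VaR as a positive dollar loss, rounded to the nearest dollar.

$263,282

Return at the 90% tail: μ − z·σ = 0.26% − 1.282 × 4.28% = 0.26 − 5.48696 = -5.22696%
VaR = −(-5.22696%) × $5,037,000 = 5.22696% × $5,037,000 = $263,282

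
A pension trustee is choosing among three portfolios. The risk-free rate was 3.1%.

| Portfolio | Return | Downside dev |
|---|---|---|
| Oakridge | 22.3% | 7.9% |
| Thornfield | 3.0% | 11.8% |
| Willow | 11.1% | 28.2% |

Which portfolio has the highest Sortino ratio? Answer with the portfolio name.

Oakridge

Oakridge: Sortino ratio = (22.3% − 3.1%) / 7.9% = 2.430
Thornfield: Sortino ratio = (3.0% − 3.1%) / 11.8% = -0.008
Willow: Sortino ratio = (11.1% − 3.1%) / 28.2% = 0.284
Highest: Oakridge (2.430).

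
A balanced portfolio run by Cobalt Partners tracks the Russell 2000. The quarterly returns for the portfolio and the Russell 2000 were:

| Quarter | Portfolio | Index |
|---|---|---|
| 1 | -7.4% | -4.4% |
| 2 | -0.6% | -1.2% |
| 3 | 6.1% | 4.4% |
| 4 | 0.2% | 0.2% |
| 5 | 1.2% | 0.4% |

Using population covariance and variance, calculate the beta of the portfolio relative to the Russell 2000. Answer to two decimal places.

1.50

r̄p = -0.1000%,  r̄m = -0.1200%
Cov = Σ(rp − r̄p)(rm − r̄m) / 5 = 12.1160
Var(rm) = Σ(rm − r̄m)² / 5 = 8.0576
β = Cov / Var = 12.1160 / 8.0576 = 1.5037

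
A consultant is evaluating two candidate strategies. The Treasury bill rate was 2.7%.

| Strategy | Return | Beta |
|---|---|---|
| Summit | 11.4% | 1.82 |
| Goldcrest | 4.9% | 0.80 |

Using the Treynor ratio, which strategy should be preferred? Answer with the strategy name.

Summit: Treynor = (11.4% − 2.7%) / 1.82 = 4.780
Goldcrest: Treynor = (4.9% − 2.7%) / 0.80 = 2.750
Highest: Summit (4.780).

Summit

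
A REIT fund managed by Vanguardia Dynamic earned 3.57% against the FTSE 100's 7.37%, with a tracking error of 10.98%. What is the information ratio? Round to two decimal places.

-0.35

IR = (Rp − Rb) / TE = (3.57% − 7.37%) / 10.98% = -3.80% / 10.98% = -0.3461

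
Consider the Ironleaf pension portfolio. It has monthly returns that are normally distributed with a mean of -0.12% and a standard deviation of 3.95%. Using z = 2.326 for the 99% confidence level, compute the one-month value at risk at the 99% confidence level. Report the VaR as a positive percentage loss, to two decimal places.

VaR (as % loss) = −(μ − z·σ) = −(-0.12% − 2.326 × 3.95%) = −(-9.3077%) = 9.3077%

9.31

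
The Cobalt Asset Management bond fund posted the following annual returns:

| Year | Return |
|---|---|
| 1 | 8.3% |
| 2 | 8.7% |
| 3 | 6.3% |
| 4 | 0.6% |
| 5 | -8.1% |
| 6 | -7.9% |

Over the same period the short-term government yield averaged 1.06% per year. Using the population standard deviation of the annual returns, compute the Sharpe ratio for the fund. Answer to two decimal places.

0.04

Mean return μ = 7.90 / 6 = 1.3167%
Population σ = √[Σ(r − μ)² / 6] = √[302.2483 / 6] = √50.3747 = 7.0975%
Sharpe = (μ − rf) / σ = (1.3167 − 1.06) / 7.0975 = 0.2567 / 7.0975 = 0.0362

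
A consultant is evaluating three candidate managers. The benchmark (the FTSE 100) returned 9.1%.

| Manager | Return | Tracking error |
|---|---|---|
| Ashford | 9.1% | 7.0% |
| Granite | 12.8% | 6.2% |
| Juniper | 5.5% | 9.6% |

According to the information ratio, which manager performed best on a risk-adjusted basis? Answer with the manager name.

Ashford: IR = (9.1% − 9.1%) / 7.0% = 0.000
Granite: IR = (12.8% − 9.1%) / 6.2% = 0.597
Juniper: IR = (5.5% − 9.1%) / 9.6% = -0.375
Highest: Granite (0.597).

Granite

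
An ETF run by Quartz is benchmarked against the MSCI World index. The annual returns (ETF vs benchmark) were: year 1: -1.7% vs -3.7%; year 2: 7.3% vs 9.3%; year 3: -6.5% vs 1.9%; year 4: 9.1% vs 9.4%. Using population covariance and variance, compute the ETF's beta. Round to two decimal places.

0.93

r̄p = 2.0500%,  r̄m = 4.2250%
Cov = Σ(rp − r̄p)(rm − r̄m) / 4 = 28.1813
Var(rm) = Σ(rm − r̄m)² / 4 = 30.1869
β = Cov / Var = 28.1813 / 30.1869 = 0.9336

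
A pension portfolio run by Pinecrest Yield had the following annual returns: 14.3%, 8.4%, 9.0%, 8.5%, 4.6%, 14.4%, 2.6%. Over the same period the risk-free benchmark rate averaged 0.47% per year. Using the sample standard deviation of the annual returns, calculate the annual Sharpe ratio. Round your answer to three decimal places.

1.885

r̄ = (14.3 + 8.4 + 9 + 8.5 + 4.6 + 14.4 + 2.6) / 7 = 8.8286%
Σ(r − r̄)² = (14.3 − 8.8286)² + (8.4 − 8.8286)² + (9 − 8.8286)² + … = 117.9743
sample σ = √(117.9743 / 6) = √19.6624 = 4.4342%
Sharpe = (r̄ − rf) / σ = (8.8286 − 0.47) / 4.4342 = 8.3586 / 4.4342 = 1.8850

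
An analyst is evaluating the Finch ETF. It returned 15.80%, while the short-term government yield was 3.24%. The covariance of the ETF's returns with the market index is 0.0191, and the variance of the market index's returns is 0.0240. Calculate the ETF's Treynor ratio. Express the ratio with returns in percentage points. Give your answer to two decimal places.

β = Cov / Var = 0.0191 / 0.0240 = 0.7958
Treynor = (Rp − Rf) / β = (15.80% − 3.24%) / 0.7958 = 12.56 / 0.7958 = 15.7829

15.78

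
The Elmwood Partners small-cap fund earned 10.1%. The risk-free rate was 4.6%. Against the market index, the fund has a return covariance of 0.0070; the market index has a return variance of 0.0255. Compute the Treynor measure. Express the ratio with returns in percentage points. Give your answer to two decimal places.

20.04

β = Cov / Var = 0.0070 / 0.0255 = 0.2745
Treynor = (Rp − Rf) / β = (10.1% − 4.6%) / 0.2745 = 5.50 / 0.2745 = 20.0364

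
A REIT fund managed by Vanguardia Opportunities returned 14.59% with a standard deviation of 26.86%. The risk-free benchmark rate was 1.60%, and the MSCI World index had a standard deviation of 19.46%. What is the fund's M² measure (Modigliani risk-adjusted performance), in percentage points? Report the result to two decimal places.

Sharpe = (Rp − Rf) / σp = (14.59% − 1.60%) / 26.86% = 0.4836
M² = Rf + Sharpe × σm = 1.60% + 0.4836 × 19.46% = 11.0109%

11.01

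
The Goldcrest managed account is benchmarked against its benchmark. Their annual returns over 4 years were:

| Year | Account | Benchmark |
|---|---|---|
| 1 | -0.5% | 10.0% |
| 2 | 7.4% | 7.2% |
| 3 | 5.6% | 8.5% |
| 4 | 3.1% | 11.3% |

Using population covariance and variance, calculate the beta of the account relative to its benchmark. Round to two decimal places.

-1.41

r̄p = 3.9000%,  r̄m = 9.2500%
Cov = Σ(rp − r̄p)(rm − r̄m) / 4 = -3.3475
Var(rm) = Σ(rm − r̄m)² / 4 = 2.3825
β = Cov / Var = -3.3475 / 2.3825 = -1.4050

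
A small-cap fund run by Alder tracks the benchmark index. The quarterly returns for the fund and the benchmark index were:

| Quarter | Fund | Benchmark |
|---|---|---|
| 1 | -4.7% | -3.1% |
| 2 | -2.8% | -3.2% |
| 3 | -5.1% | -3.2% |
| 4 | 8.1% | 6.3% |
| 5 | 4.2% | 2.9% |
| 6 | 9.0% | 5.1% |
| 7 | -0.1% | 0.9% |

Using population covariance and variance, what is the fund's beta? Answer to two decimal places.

r̄p = 1.2286%,  r̄m = 0.8143%
Cov = Σ(rp − r̄p)(rm − r̄m) / 7 = 20.2667
Var(rm) = Σ(rm − r̄m)² / 7 = 14.3384
β = Cov / Var = 20.2667 / 14.3384 = 1.4135

1.41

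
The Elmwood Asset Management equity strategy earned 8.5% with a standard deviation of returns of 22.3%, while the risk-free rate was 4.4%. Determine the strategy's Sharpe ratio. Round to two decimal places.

Sharpe = (Rp − Rf) / σp = (8.5% − 4.4%) / 22.3% = 4.10% / 22.3% = 0.1839

0.18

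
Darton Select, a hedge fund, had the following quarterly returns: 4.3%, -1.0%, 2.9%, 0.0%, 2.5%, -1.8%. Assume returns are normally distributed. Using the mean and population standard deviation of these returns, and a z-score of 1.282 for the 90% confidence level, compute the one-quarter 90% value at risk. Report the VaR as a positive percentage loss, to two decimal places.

1.69

r̄ = (4.3 − 1 + 2.9 + 0 + 2.5 − 1.8) / 6 = 6.90 / 6 = 1.1500%
Σ(r − r̄)² = 29.4550; population σ = √(29.4550/6) = 2.2157%
VaR = −(r̄ − z·σ) = −(1.1500 − 1.282 × 2.2157) = −(-1.6905) = 1.6905%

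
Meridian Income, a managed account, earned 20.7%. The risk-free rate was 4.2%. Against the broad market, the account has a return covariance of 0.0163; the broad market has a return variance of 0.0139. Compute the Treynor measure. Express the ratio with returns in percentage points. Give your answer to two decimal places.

14.07

β = Cov / Var = 0.0163 / 0.0139 = 1.1727
Treynor = (Rp − Rf) / β = (20.7% − 4.2%) / 1.1727 = 16.50 / 1.1727 = 14.0701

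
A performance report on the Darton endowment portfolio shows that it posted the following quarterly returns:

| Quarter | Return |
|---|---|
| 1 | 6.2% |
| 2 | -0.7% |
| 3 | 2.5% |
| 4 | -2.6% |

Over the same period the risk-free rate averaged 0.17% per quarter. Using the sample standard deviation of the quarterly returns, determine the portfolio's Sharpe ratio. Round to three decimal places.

Mean return μ = 5.40 / 4 = 1.3500%
Sample σ = √[Σ(r − μ)² / 3] = √[44.6500 / 3] = √14.8833 = 3.8579%
Sharpe = (μ − rf) / σ = (1.3500 − 0.17) / 3.8579 = 1.1800 / 3.8579 = 0.3059

0.306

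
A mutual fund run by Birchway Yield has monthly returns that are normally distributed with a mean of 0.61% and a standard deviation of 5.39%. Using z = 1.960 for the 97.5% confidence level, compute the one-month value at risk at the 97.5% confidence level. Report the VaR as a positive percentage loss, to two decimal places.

9.95

VaR (as % loss) = −(μ − z·σ) = −(0.61% − 1.960 × 5.39%) = −(-9.9544%) = 9.9544%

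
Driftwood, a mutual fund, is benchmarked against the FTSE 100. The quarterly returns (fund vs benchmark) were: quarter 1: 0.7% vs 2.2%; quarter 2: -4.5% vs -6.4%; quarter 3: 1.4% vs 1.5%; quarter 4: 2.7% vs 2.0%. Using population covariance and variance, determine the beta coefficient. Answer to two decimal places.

r̄p = 0.0750%,  r̄m = -0.1750%
Cov = Σ(rp − r̄p)(rm − r̄m) / 4 = 9.4731
Var(rm) = Σ(rm − r̄m)² / 4 = 12.9819
β = Cov / Var = 9.4731 / 12.9819 = 0.7297

0.73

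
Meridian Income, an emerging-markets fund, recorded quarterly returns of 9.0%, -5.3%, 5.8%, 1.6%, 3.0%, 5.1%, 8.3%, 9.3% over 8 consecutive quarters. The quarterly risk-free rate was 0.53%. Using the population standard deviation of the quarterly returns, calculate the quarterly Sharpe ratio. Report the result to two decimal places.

0.89

Mean return r̄ = 36.80 / 8 = 4.6000%
Σ(r − r̄)² = (9 − 4.6000)² + (-5.3 − 4.6000)² + (5.8 − 4.6000)² + … = 166.4000
σ = √[166.4000 / 8] = 4.5607%
Sharpe = (r̄ − rf) / σ = (4.6000 − 0.53) / 4.5607 = 4.0700 / 4.5607 = 0.8924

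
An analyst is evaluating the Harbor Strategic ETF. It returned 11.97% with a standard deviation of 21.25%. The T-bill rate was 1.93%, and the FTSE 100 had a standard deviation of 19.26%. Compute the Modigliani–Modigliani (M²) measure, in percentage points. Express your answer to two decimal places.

11.03

Sharpe = (Rp − Rf) / σp = (11.97% − 1.93%) / 21.25% = 0.4725
M² = Rf + Sharpe × σm = 1.93% + 0.4725 × 19.26% = 11.0304%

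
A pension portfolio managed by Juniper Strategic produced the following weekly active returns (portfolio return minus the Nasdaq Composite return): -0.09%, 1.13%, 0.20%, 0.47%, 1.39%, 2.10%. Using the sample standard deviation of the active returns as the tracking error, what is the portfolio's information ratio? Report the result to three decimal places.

r̄ = (-0.09 + 1.13 + 0.2 + 0.47 + 1.39 + 2.1) / 6 = 0.8667%
Σ(r − r̄)² = (-0.09 − 0.8667)² + (1.13 − 0.8667)² + … = 3.3813
sample σ = √(3.3813 / 5) = √0.6763 = 0.8224%
IR = r̄ / tracking error = 0.8667 / 0.8224 = 1.0539

1.054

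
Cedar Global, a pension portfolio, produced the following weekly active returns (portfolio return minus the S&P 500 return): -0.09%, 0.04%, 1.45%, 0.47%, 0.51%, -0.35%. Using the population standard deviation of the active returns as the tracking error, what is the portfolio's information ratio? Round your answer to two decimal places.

0.58

Mean return μ = 2.030 / 6 = 0.3383%
Population std dev = √[2.0289 / 6] = 0.5815%
IR = μ / tracking error = 0.3383 / 0.5815 = 0.5818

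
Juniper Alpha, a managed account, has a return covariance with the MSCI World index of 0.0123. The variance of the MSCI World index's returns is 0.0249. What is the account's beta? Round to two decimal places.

β = Cov(Rp, Rm) / Var(Rm) = 0.0123 / 0.0249 = 0.4940

0.49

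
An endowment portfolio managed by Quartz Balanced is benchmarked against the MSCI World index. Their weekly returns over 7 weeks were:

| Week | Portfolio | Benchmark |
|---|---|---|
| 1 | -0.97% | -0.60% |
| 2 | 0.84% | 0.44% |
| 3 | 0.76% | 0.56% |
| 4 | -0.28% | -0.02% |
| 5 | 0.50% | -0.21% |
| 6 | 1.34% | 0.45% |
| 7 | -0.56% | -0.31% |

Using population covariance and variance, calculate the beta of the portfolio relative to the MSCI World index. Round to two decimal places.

1.66

r̄p = 0.2329%,  r̄m = 0.0443%
Cov = Σ(rp − r̄p)(rm − r̄m) / 7 = 0.2832
Var(rm) = Σ(rm − r̄m)² / 7 = 0.1709
β = Cov / Var = 0.2832 / 0.1709 = 1.6571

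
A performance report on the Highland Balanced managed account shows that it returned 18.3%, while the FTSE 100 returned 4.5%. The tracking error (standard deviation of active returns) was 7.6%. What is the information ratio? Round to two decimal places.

1.82

IR = (Rp − Rb) / TE = (18.3% − 4.5%) / 7.6% = 13.80% / 7.6% = 1.8158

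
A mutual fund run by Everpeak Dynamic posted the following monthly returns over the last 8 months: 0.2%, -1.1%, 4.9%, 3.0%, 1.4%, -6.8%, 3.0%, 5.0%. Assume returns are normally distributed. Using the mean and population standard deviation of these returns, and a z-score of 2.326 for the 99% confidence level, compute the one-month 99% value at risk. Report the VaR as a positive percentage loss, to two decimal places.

7.22

μ = (0.2 − 1.1 + 4.9 + 3 + 1.4 − 6.8 + 3 + 5) / 8 = 9.60 / 8 = 1.2000%
Σ(r − μ)² = (0.2 − 1.2000)² + (-1.1 − 1.2000)² + (4.9 − 1.2000)² + … = 104.9400
σ = √[104.9400 / 8] = 3.6218%
VaR = −(μ − z·σ) = −(1.2000 − 2.326 × 3.6218) = −(-7.2243) = 7.2243%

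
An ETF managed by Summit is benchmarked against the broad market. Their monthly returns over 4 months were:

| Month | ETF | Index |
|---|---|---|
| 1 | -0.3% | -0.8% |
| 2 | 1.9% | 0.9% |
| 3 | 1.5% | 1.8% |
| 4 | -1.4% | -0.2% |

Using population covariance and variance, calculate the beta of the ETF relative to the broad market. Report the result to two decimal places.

r̄p = 0.4250%,  r̄m = 0.4250%
Cov = Σ(rp − r̄p)(rm − r̄m) / 4 = 1.0519
Var(rm) = Σ(rm − r̄m)² / 4 = 1.0019
β = Cov / Var = 1.0519 / 1.0019 = 1.0499

1.05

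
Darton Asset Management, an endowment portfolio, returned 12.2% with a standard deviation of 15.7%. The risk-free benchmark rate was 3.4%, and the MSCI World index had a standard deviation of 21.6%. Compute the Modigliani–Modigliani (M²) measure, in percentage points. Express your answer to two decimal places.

Sharpe = (Rp − Rf) / σp = (12.2% − 3.4%) / 15.7% = 0.5605
M² = Rf + Sharpe × σm = 3.4% + 0.5605 × 21.6% = 15.5068%

15.51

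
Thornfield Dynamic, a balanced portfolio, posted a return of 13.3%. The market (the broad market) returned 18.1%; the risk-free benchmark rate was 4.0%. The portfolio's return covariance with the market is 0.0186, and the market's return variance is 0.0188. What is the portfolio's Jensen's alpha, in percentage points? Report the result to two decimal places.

-4.65

β = Cov / Var = 0.0186 / 0.0188 = 0.9894
E[R] = Rf + β(Rm − Rf) = 4.0% + 0.9894 × (18.1% − 4.0%) = 17.9505%
α = Rp − E[R] = 13.3% − 17.9505% = -4.6505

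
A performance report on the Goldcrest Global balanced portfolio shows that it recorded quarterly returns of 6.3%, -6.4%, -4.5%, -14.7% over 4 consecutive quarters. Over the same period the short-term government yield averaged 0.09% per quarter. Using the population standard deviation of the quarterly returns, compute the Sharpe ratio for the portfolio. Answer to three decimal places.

Mean return r̄ = -19.30 / 4 = -4.8250%
Population σ = √[Σ(r − r̄)² / 4] = √[223.8675 / 4] = √55.9669 = 7.4811%
Sharpe = (r̄ − rf) / σ = (-4.8250 − 0.09) / 7.4811 = -4.9150 / 7.4811 = -0.6570

-0.657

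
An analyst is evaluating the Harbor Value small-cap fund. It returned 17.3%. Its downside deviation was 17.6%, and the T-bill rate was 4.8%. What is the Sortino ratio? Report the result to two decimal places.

Sortino = (Rp − Rf) / σd = (17.3% − 4.8%) / 17.6% = 12.50% / 17.6% = 0.7102

0.71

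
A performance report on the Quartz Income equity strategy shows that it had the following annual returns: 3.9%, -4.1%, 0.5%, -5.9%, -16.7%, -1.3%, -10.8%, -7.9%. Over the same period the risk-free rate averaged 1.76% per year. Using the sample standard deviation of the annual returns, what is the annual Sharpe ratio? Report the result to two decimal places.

-1.07

Mean return r̄ = -42.30 / 8 = -5.2875%
Σ(r − r̄)² = 303.0488; sample σ = √(303.0488/7) = 6.5797%
Sharpe = (r̄ − rf) / σ = (-5.2875 − 1.76) / 6.5797 = -7.0475 / 6.5797 = -1.0711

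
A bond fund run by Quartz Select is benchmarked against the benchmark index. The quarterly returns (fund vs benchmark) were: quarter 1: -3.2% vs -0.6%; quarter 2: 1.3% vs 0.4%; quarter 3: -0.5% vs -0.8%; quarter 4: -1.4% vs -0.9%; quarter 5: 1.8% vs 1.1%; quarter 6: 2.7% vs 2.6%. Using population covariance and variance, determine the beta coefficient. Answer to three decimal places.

1.371

r̄p = 0.1167%,  r̄m = 0.3000%
Cov = Σ(rp − r̄p)(rm − r̄m) / 6 = 2.1483
Var(rm) = Σ(rm − r̄m)² / 6 = 1.5667
β = Cov / Var = 2.1483 / 1.5667 = 1.3712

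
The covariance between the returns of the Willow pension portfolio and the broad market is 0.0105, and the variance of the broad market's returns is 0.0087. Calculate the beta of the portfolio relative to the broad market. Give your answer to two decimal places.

1.21

β = Cov(Rp, Rm) / Var(Rm) = 0.0105 / 0.0087 = 1.2069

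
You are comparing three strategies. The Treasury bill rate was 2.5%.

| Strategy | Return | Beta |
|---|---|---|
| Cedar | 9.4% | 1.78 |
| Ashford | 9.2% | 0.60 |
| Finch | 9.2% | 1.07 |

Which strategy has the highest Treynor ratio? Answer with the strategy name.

Ashford

Cedar: Treynor = (9.4% − 2.5%) / 1.78 = 3.876
Ashford: Treynor = (9.2% − 2.5%) / 0.60 = 11.167
Finch: Treynor = (9.2% − 2.5%) / 1.07 = 6.262
Highest: Ashford (11.167).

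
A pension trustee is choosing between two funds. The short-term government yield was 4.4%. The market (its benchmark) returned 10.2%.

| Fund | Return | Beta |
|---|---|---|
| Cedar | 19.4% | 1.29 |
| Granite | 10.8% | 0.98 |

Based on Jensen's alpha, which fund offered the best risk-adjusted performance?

Cedar

Cedar: α = 19.4% − [4.4% + 1.29 × (10.2% − 4.4%)] = 7.518
Granite: α = 10.8% − [4.4% + 0.98 × (10.2% − 4.4%)] = 0.716
Highest: Cedar (7.518).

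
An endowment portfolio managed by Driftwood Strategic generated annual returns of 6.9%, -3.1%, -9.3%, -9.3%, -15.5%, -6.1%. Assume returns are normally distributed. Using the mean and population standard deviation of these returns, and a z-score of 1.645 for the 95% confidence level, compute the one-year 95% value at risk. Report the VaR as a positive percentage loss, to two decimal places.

17.44

μ = (6.9 − 3.1 − 9.3 − 9.3 − 15.5 − 6.1) / 6 = -6.0667%
Population σ = √[Σ(r − μ)² / 6] = √[286.8333 / 6] = √47.8056 = 6.9142%
VaR = −(μ − z·σ) = −(-6.0667 − 1.645 × 6.9142) = −(-17.4406) = 17.4406%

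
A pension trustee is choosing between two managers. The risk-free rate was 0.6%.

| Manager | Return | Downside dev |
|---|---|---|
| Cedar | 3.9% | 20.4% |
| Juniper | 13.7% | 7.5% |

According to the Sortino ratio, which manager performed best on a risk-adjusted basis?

Cedar: Sortino ratio = (3.9% − 0.6%) / 20.4% = 0.162
Juniper: Sortino ratio = (13.7% − 0.6%) / 7.5% = 1.747
Highest: Juniper (1.747).

Juniper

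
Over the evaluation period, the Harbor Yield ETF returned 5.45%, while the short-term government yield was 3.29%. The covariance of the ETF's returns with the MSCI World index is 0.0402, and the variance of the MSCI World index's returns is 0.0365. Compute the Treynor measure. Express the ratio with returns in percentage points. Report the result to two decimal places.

1.96

β = Cov / Var = 0.0402 / 0.0365 = 1.1014
Treynor = (Rp − Rf) / β = (5.45% − 3.29%) / 1.1014 = 2.16 / 1.1014 = 1.9611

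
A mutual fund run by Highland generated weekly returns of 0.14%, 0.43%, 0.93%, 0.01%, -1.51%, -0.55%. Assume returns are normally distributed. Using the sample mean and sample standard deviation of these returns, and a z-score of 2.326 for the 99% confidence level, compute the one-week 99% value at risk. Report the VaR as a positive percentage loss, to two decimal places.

2.07

r̄ = (0.14 + 0.43 + 0.93 + 0.01 − 1.51 − 0.55) / 6 = -0.0917%
Sample std dev = √[3.6017 / 5] = 0.8487%
VaR = −(r̄ − z·σ) = −(-0.0917 − 2.326 × 0.8487) = −(-2.0658) = 2.0658%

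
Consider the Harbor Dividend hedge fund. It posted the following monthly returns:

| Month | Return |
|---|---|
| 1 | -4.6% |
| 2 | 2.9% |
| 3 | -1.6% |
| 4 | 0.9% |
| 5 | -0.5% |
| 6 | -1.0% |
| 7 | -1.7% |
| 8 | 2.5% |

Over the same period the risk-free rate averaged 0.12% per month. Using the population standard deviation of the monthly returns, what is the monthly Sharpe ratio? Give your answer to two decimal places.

μ = (-4.6 + 2.9 − 1.6 + 0.9 − 0.5 − 1 − 1.7 + 2.5) / 8 = -3.10 / 8 = -0.3875%
Population σ = √[Σ(r − μ)² / 8] = √[42.1288 / 8] = √5.2661 = 2.2948%
Sharpe = (μ − rf) / σ = (-0.3875 − 0.12) / 2.2948 = -0.5075 / 2.2948 = -0.2212

-0.22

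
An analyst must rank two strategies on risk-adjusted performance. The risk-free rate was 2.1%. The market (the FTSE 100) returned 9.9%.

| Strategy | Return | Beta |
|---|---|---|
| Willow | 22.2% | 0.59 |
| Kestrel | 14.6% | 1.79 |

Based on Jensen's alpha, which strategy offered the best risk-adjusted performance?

Willow

Willow: α = 22.2% − [2.1% + 0.59 × (9.9% − 2.1%)] = 15.498
Kestrel: α = 14.6% − [2.1% + 1.79 × (9.9% − 2.1%)] = -1.462
Highest: Willow (15.498).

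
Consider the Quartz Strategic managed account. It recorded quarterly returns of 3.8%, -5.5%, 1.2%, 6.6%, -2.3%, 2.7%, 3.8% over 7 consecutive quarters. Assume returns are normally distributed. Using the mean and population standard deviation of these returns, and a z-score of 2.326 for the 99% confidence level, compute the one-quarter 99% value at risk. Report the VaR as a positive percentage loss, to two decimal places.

μ = (3.8 − 5.5 + 1.2 + 6.6 − 2.3 + 2.7 + 3.8) / 7 = 1.4714%
Population std dev = √[101.5543 / 7] = 3.8089%
VaR = −(μ − z·σ) = −(1.4714 − 2.326 × 3.8089) = −(-7.3881) = 7.3881%

7.39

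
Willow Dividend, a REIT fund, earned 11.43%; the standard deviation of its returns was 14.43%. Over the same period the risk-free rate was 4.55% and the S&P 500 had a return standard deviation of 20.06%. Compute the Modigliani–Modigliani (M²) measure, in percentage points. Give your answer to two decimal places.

Sharpe = (Rp − Rf) / σp = (11.43% − 4.55%) / 14.43% = 0.4768
M² = Rf + Sharpe × σm = 4.55% + 0.4768 × 20.06% = 14.1146%

14.11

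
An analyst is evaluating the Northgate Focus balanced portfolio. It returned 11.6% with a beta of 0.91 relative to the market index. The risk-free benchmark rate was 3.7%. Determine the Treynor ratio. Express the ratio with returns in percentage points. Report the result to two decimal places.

8.68

Treynor = (Rp − Rf) / β = (11.6% − 3.7%) / 0.91 = 7.90 / 0.91 = 8.6813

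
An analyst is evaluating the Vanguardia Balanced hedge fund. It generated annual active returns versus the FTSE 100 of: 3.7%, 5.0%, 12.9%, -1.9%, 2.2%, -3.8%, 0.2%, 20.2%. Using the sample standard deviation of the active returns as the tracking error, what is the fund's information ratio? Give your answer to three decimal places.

0.600

r̄ = (3.7 + 5 + 12.9 − 1.9 + 2.2 − 3.8 + 0.2 + 20.2) / 8 = 38.50 / 8 = 4.8125%
Σ(r − r̄)² = 450.7888; sample σ = √(450.7888/7) = 8.0249%
IR = r̄ / tracking error = 4.8125 / 8.0249 = 0.5997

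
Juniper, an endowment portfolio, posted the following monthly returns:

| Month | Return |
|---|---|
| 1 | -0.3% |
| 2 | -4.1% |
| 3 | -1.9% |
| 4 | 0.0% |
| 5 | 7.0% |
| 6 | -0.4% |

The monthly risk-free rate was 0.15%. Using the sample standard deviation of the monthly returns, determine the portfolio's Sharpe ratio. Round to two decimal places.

μ = (-0.3 − 4.1 − 1.9 + 0 + 7 − 0.4) / 6 = 0.0500%
Sample std dev = √[69.6550 / 5] = 3.7324%
Sharpe = (μ − rf) / σ = (0.0500 − 0.15) / 3.7324 = -0.1000 / 3.7324 = -0.0268

-0.03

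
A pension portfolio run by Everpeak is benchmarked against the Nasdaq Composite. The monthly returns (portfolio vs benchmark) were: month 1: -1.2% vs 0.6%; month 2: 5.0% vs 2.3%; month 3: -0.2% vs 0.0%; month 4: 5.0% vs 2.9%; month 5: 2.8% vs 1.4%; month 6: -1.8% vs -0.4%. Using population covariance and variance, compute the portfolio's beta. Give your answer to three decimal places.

r̄p = 1.6000%,  r̄m = 1.1333%
Cov = Σ(rp − r̄p)(rm − r̄m) / 6 = 3.1733
Var(rm) = Σ(rm − r̄m)² / 6 = 1.4122
β = Cov / Var = 3.1733 / 1.4122 = 2.2471

2.247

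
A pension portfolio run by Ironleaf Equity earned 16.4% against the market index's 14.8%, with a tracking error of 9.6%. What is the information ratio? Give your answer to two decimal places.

IR = (Rp − Rb) / TE = (16.4% − 14.8%) / 9.6% = 1.60% / 9.6% = 0.1667

0.17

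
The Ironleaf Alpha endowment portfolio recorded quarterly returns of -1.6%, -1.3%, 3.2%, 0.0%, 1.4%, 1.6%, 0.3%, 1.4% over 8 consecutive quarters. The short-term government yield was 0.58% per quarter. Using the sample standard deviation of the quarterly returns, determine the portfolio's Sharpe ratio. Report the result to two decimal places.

0.03

Mean return r̄ = 5.00 / 8 = 0.6250%
Σ(r − r̄)² = 17.9350; sample σ = √(17.9350/7) = 1.6007%
Sharpe = (r̄ − rf) / σ = (0.6250 − 0.58) / 1.6007 = 0.0450 / 1.6007 = 0.0281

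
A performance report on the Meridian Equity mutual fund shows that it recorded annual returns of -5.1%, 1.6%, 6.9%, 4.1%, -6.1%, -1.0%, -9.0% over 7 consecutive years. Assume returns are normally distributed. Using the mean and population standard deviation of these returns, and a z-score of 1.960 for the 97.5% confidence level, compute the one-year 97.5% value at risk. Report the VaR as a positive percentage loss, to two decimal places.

11.75

r̄ = (-5.1 + 1.6 + 6.9 + 4.1 − 6.1 − 1 − 9) / 7 = -8.60 / 7 = -1.2286%
Σ(r − r̄)² = (-5.1 − (-1.2286))² + (1.6 − (-1.2286))² + … = 201.6343
population σ = √(201.6343 / 7) = √28.8049 = 5.3670%
VaR = −(r̄ − z·σ) = −(-1.2286 − 1.960 × 5.3670) = −(-11.7479) = 11.7479%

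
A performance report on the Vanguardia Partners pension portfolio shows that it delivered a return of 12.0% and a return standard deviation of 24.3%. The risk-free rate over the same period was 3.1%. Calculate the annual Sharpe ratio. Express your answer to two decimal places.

0.37

Sharpe = (Rp − Rf) / σp = (12.0% − 3.1%) / 24.3% = 8.90% / 24.3% = 0.3663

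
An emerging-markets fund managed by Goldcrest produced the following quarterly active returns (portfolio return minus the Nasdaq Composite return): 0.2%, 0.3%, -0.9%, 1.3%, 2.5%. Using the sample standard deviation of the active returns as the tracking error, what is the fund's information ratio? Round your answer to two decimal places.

r̄ = (0.2 + 0.3 − 0.9 + 1.3 + 2.5) / 5 = 0.6800%
Sample std dev = √[6.5680 / 4] = 1.2814%
IR = r̄ / tracking error = 0.6800 / 1.2814 = 0.5307

0.53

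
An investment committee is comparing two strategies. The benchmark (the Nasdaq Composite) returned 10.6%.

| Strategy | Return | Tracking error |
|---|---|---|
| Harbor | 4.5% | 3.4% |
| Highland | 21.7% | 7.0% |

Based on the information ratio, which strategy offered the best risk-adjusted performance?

Harbor: IR = (4.5% − 10.6%) / 3.4% = -1.794
Highland: IR = (21.7% − 10.6%) / 7.0% = 1.586
Highest: Highland (1.586).

Highland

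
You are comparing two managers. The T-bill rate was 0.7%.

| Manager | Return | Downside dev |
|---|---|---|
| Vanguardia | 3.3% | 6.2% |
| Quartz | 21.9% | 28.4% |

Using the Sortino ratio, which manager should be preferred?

Vanguardia: Sortino ratio = (3.3% − 0.7%) / 6.2% = 0.419
Quartz: Sortino ratio = (21.9% − 0.7%) / 28.4% = 0.746
Highest: Quartz (0.746).

Quartz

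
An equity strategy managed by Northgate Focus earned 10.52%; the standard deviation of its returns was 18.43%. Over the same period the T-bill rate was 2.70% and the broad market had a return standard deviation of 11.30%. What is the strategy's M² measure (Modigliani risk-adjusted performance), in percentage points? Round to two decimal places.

Sharpe = (Rp − Rf) / σp = (10.52% − 2.70%) / 18.43% = 0.4243
M² = Rf + Sharpe × σm = 2.70% + 0.4243 × 11.30% = 7.4946%

7.49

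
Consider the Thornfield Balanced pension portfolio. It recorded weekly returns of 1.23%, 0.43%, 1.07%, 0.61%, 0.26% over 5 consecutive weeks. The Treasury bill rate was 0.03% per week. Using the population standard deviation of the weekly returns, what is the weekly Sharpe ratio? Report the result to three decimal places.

1.857

Mean return r̄ = 3.600 / 5 = 0.7200%
Σ(r − r̄)² = (1.23 − 0.7200)² + (0.43 − 0.7200)² + (1.07 − 0.7200)² + … = 0.6904
population σ = √(0.6904 / 5) = √0.1381 = 0.3716%
Sharpe = (r̄ − rf) / σ = (0.7200 − 0.03) / 0.3716 = 0.6900 / 0.3716 = 1.8568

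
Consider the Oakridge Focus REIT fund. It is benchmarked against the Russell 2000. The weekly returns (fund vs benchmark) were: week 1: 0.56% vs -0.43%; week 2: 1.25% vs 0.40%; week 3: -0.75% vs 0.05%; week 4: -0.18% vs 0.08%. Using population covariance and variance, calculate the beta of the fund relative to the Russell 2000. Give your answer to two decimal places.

0.53

r̄p = 0.2200%,  r̄m = 0.0250%
Cov = Σ(rp − r̄p)(rm − r̄m) / 4 = 0.0463
Var(rm) = Σ(rm − r̄m)² / 4 = 0.0878
β = Cov / Var = 0.0463 / 0.0878 = 0.5273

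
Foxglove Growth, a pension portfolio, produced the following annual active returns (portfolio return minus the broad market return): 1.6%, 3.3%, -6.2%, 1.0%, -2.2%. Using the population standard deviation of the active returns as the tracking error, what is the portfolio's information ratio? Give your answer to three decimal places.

-0.149

r̄ = (1.6 + 3.3 − 6.2 + 1 − 2.2) / 5 = -2.50 / 5 = -0.5000%
Σ(r − r̄)² = 56.4800; population σ = √(56.4800/5) = 3.3610%
IR = r̄ / tracking error = -0.5000 / 3.3610 = -0.1488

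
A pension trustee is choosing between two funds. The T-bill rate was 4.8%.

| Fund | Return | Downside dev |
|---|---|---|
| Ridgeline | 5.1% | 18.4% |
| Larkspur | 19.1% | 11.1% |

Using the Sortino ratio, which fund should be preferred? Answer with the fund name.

Larkspur

Ridgeline: Sortino ratio = (5.1% − 4.8%) / 18.4% = 0.016
Larkspur: Sortino ratio = (19.1% − 4.8%) / 11.1% = 1.288
Highest: Larkspur (1.288).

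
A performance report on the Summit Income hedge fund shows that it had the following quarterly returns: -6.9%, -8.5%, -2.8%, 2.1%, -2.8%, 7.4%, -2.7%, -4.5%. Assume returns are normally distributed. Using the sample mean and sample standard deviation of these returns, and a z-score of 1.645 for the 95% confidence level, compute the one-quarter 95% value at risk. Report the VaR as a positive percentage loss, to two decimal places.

10.65

Mean return r̄ = -18.70 / 8 = -2.3375%
Sample std dev = √[178.5388 / 7] = 5.0503%
VaR = −(r̄ − z·σ) = −(-2.3375 − 1.645 × 5.0503) = −(-10.6452) = 10.6452%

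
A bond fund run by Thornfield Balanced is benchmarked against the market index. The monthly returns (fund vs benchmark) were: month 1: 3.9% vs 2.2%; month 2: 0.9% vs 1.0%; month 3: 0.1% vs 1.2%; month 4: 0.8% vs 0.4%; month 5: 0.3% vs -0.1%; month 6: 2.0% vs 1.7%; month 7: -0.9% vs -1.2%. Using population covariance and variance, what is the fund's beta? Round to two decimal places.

r̄p = 1.0143%,  r̄m = 0.7429%
Cov = Σ(rp − r̄p)(rm − r̄m) / 7 = 1.2994
Var(rm) = Σ(rm − r̄m)² / 7 = 1.1310
β = Cov / Var = 1.2994 / 1.1310 = 1.1489

1.15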